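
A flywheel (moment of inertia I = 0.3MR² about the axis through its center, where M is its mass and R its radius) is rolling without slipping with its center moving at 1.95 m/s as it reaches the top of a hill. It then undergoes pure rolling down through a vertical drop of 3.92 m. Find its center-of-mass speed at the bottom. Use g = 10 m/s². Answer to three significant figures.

v ≈ 8.01 m/s

For this body I = 0.3MR², i.e. k = I/(MR²) = 0.3.
Since it rolls without slipping, ω = v/R and KE = ½Mv² + ½Iω² = ½(1+k)Mv² = (13/20)Mv².
Conserving energy between top and bottom: (13/20)Mv² = (13/20)Mv₀² + Mgh, hence v² = v₀² + 2gh/(1+k).
v = √(1.95² + 2×10×3.92/1.3) = √64.11 ≈ 8.01 m/s.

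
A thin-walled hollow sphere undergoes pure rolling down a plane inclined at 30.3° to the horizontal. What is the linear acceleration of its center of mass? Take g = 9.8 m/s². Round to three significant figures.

Here I = (2/3)MR², so the shape factor k = I/(MR²) = 2/3.
Translational: Mg sinθ − f = Ma. Rotational about the CM: fR = Iα = kMRa, so f = kMa.
Eliminating f: Mg sinθ = (1+k)Ma, so a = g sinθ/(1+k) = 9.8 × sin30.3° / 1.667 ≈ 2.97 m/s².

a ≈ 2.97 m/s²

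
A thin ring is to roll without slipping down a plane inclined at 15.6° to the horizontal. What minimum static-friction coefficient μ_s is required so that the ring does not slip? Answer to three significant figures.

μ_min ≈ 0.140

For this body I = MR², i.e. k = I/(MR²) = 1.
Along the incline Mg sinθ − f = Ma, and torque about the center fR = Iα = kMR²(a/R) gives f = kMa.
These give a = g sinθ/(1+k) and the required friction f = kMg sinθ/(1+k).
With N = Mg cosθ, the no-slip condition f ≤ μN gives μ_min = f/N = k tanθ/(1+k).
μ_min = 1 × tan15.6° / 2 ≈ 0.140.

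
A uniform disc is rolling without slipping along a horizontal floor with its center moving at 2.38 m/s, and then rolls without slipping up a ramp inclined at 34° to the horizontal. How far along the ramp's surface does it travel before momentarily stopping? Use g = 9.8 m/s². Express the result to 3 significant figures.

Here I = (1/2)MR², so the shape factor k = I/(MR²) = 0.5.
Pure rolling means v = ωR; then KE = ½Mv² + ½I(v/R)² = ½(1+k)Mv² = (3/4)Mv².
Setting this equal to Mgh gives the vertical rise h = (1+k)v₀²/(2g) = 1.5×2.38²/(2×9.8) = 0.4335 m.
The distance along the slope is d = h/sinθ = 0.4335/sin34° ≈ 0.775 m.

d ≈ 0.775 m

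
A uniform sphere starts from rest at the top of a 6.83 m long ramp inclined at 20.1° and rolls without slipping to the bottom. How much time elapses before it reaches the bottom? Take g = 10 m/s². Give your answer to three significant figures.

The moment of inertia is (2/5)MR², giving k ≡ I/(MR²) = 0.4.
Newton's second law down the slope: Mg sinθ − f = Ma. The torque equation fR = Iα (with α = a/R) gives f = kMa.
Hence a = g sinθ/(1+k) = 10×sin20.1°/1.4 = 2.455 m/s².
Starting from rest, L = ½at², so t = √(2L/a) = √(2×6.83/2.455) ≈ 2.36 s.

t ≈ 2.36 s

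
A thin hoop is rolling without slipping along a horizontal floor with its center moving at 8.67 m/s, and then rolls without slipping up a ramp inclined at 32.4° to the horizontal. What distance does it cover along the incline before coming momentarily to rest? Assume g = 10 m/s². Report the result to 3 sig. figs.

With I = MR², the ratio k = I/(MR²) is 1.
Rolling without slipping gives ω = v/R, so the total kinetic energy is ½Mv² + ½Iω² = ½(1+k)Mv² = Mv².
Setting this equal to Mgh gives the vertical rise h = (1+k)v₀²/(2g) = 2×8.67²/(2×10) = 7.517 m.
The distance along the slope is d = h/sinθ = 7.517/sin32.4° ≈ 14.0 m.

d ≈ 14.0 m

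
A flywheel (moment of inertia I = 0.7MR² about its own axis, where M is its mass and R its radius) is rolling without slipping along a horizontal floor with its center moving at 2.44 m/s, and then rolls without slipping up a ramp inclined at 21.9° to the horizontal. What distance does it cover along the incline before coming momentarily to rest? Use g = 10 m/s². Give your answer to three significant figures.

d ≈ 1.36 m

Here I = 0.7MR², so the shape factor k = I/(MR²) = 0.7.
The rolling condition ω = v/R makes the rotational term ½I(v/R)² = ½kMv², so KE_total = ½(1+k)Mv² = (17/20)Mv².
Setting this equal to Mgh gives the vertical rise h = (1+k)v₀²/(2g) = 1.7×2.44²/(2×10) = 0.5061 m.
Along the incline, d = h/sinθ = 0.5061/sin21.9° ≈ 1.36 m.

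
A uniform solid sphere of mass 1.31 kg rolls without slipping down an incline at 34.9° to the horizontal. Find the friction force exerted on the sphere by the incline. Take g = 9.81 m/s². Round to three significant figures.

f ≈ 2.10 N

The moment of inertia is (2/5)MR², giving k ≡ I/(MR²) = 0.4.
Translational: Mg sinθ − f = Ma. Rotational about the CM: fR = Iα = kMRa, so f = kMa.
Combining, a = g sinθ/(1+k) and f = kMa = kMg sinθ/(1+k).
f = 0.4 × 1.31 × 9.81 × sin34.9° / 1.4 ≈ 2.10 N.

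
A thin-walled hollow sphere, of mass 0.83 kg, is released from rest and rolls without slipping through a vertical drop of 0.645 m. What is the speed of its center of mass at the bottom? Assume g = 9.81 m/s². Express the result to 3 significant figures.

For this body I = (2/3)MR², i.e. k = I/(MR²) = 2/3.
Rolling without slipping gives ω = v/R, so the total kinetic energy is ½Mv² + ½Iω² = ½(1+k)Mv² = (5/6)Mv².
Energy conservation: Mgh = (5/6)Mv², so v = √(2gh/(1+k)) = √(2 × 9.81 × 0.645 / 1.667) ≈ 2.76 m/s.

v ≈ 2.76 m/s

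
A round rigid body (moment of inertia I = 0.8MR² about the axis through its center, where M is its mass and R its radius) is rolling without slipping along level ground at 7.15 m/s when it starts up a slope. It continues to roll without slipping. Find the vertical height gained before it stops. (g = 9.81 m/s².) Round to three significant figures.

Here I = 0.8MR², so the shape factor k = I/(MR²) = 0.8.
Pure rolling means v = ωR; then KE = ½Mv² + ½I(v/R)² = ½(1+k)Mv² = (9/10)Mv².
All of this converts to potential energy at the highest point: (9/10)Mv₀² = Mgh.
Thus h = (1+k)v₀²/(2g) = 1.8 × 7.15² / (2 × 9.81) ≈ 4.69 m.

h ≈ 4.69 m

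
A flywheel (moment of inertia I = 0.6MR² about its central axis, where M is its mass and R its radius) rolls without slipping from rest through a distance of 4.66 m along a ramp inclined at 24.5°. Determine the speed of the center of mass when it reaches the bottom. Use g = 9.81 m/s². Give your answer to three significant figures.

The moment of inertia is 0.6MR², giving k ≡ I/(MR²) = 0.6.
Pure rolling means v = ωR; then KE = ½Mv² + ½I(v/R)² = ½(1+k)Mv² = (4/5)Mv².
The vertical drop is h = L sinθ = 4.66 × sin24.5° = 1.932 m.
Energy conservation: Mgh = (4/5)Mv², so v = √(2gh/(1+k)) = √(2 × 9.81 × 1.932 / 1.6) ≈ 4.87 m/s.

v ≈ 4.87 m/s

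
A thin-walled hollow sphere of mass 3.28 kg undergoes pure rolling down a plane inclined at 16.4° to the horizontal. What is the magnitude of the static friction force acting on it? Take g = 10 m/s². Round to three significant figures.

For this body I = (2/3)MR², i.e. k = I/(MR²) = 2/3.
Newton's second law down the slope: Mg sinθ − f = Ma. The torque equation fR = Iα (with α = a/R) gives f = kMa.
Combining, a = g sinθ/(1+k) and f = kMa = kMg sinθ/(1+k).
f = (2/3) × 3.28 × 10 × sin16.4° / 1.667 ≈ 3.70 N.

f ≈ 3.70 N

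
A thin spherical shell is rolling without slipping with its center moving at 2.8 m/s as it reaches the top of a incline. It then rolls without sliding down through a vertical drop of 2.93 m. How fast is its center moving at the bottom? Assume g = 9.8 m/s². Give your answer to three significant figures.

v ≈ 6.50 m/s

Here I = (2/3)MR², so the shape factor k = I/(MR²) = 2/3.
Rolling without slipping gives ω = v/R, so the total kinetic energy is ½Mv² + ½Iω² = ½(1+k)Mv² = (5/6)Mv².
Energy conservation: (5/6)Mv₀² + Mgh = (5/6)Mv², so v² = v₀² + 2gh/(1+k).
v = √(2.8² + 2×9.8×2.93/1.667) = √42.3 ≈ 6.50 m/s.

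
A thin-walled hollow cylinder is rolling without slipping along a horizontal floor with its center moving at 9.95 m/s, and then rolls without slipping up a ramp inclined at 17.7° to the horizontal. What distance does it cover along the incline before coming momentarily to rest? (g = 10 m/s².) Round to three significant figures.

Here I = MR², so the shape factor k = I/(MR²) = 1.
Rolling without slipping gives ω = v/R, so the total kinetic energy is ½Mv² + ½Iω² = ½(1+k)Mv² = Mv².
Setting this equal to Mgh gives the vertical rise h = (1+k)v₀²/(2g) = 2×9.95²/(2×10) = 9.9 m.
The distance along the slope is d = h/sinθ = 9.9/sin17.7° ≈ 32.6 m.

d ≈ 32.6 m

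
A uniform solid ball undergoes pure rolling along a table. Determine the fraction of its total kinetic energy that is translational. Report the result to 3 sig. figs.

fraction ≈ 0.714

For this body I = (2/5)MR², i.e. k = I/(MR²) = 0.4.
Since ω = v/R, the translational part is ½Mv² and the rotational part is ½I(v/R)² = ½kMv²; the total is ½(1+k)Mv².
The translational fraction is therefore 1/(1+k) = 1/1.4 ≈ 0.714.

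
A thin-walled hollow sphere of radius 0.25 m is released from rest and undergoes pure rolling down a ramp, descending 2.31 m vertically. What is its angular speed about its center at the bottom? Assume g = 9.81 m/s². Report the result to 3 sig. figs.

ω ≈ 20.9 rad/s

With I = (2/3)MR², the ratio k = I/(MR²) is 2/3.
Rolling without slipping gives ω = v/R, so the total kinetic energy is ½Mv² + ½Iω² = ½(1+k)Mv² = (5/6)Mv².
Energy conservation Mgh = ½(1+k)Mv² gives v = √(2gh/(1+k)) = √(2 × 9.81 × 2.31 / 1.667) = 5.215 m/s.
The angular speed follows from ω = v/R = 5.215/0.25 ≈ 20.9 rad/s.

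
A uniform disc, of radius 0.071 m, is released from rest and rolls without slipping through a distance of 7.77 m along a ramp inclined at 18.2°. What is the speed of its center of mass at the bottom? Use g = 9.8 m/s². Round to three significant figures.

v ≈ 5.63 m/s

Here I = (1/2)MR², so the shape factor k = I/(MR²) = 0.5.
Pure rolling means v = ωR; then KE = ½Mv² + ½I(v/R)² = ½(1+k)Mv² = (3/4)Mv².
The vertical drop is h = L sinθ = 7.77 × sin18.2° = 2.427 m.
Energy conservation: Mgh = (3/4)Mv², so v = √(2gh/(1+k)) = √(2 × 9.8 × 2.427 / 1.5) ≈ 5.63 m/s.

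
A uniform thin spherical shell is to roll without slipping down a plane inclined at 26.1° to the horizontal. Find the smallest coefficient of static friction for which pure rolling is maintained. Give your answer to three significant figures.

The moment of inertia is (2/3)MR², giving k ≡ I/(MR²) = 2/3.
Newton's second law down the slope: Mg sinθ − f = Ma. The torque equation fR = Iα (with α = a/R) gives f = kMa.
These give a = g sinθ/(1+k) and the required friction f = kMg sinθ/(1+k).
The normal force is N = Mg cosθ, so μ_min = f/N = k tanθ/(1+k).
μ_min = (2/3) × tan26.1° / 1.667 ≈ 0.196.

μ_min ≈ 0.196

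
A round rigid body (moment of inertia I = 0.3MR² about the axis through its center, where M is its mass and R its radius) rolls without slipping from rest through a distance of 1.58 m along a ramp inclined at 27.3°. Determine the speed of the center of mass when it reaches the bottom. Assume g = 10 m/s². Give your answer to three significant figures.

v ≈ 3.34 m/s

For this body I = 0.3MR², i.e. k = I/(MR²) = 0.3.
Pure rolling means v = ωR; then KE = ½Mv² + ½I(v/R)² = ½(1+k)Mv² = (13/20)Mv².
The vertical drop is h = L sinθ = 1.58 × sin27.3° = 0.7247 m.
Energy conservation: Mgh = (13/20)Mv², so v = √(2gh/(1+k)) = √(2 × 10 × 0.7247 / 1.3) ≈ 3.34 m/s.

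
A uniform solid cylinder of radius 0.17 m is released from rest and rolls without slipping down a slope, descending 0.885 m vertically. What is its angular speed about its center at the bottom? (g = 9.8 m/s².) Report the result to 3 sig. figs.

ω ≈ 20.0 rad/s

The moment of inertia is (1/2)MR², giving k ≡ I/(MR²) = 0.5.
The rolling condition ω = v/R makes the rotational term ½I(v/R)² = ½kMv², so KE_total = ½(1+k)Mv² = (3/4)Mv².
Energy conservation Mgh = ½(1+k)Mv² gives v = √(2gh/(1+k)) = √(2 × 9.8 × 0.885 / 1.5) = 3.401 m/s.
The angular speed follows from ω = v/R = 3.401/0.17 ≈ 20.0 rad/s.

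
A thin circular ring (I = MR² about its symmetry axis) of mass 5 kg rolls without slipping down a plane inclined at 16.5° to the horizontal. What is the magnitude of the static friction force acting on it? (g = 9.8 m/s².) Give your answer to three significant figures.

Here I = MR², so the shape factor k = I/(MR²) = 1.
Translational: Mg sinθ − f = Ma. Rotational about the CM: fR = Iα = kMRa, so f = kMa.
Combining, a = g sinθ/(1+k) and f = kMa = kMg sinθ/(1+k).
f = 1 × 5 × 9.8 × sin16.5° / 2 ≈ 6.96 N.

f ≈ 6.96 N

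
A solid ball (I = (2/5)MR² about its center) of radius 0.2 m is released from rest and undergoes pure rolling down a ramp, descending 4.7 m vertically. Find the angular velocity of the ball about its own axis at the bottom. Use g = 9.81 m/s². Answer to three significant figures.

ω ≈ 40.6 rad/s

Here I = (2/5)MR², so the shape factor k = I/(MR²) = 0.4.
Pure rolling means v = ωR; then KE = ½Mv² + ½I(v/R)² = ½(1+k)Mv² = (7/10)Mv².
Energy conservation Mgh = ½(1+k)Mv² gives v = √(2gh/(1+k)) = √(2 × 9.81 × 4.7 / 1.4) = 8.116 m/s.
The angular speed follows from ω = v/R = 8.116/0.2 ≈ 40.6 rad/s.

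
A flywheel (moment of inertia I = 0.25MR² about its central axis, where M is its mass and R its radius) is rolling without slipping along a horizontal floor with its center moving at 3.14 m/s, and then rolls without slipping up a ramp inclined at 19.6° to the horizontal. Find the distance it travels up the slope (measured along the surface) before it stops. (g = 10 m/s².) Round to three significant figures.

The moment of inertia is 0.25MR², giving k ≡ I/(MR²) = 0.25.
The rolling condition ω = v/R makes the rotational term ½I(v/R)² = ½kMv², so KE_total = ½(1+k)Mv² = (5/8)Mv².
Setting this equal to Mgh gives the vertical rise h = (1+k)v₀²/(2g) = 1.25×3.14²/(2×10) = 0.6162 m.
The distance along the slope is d = h/sinθ = 0.6162/sin19.6° ≈ 1.84 m.

d ≈ 1.84 m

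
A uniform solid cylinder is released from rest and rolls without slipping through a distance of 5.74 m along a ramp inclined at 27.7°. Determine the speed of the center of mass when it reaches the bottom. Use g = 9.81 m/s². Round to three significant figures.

v ≈ 5.91 m/s

With I = (1/2)MR², the ratio k = I/(MR²) is 0.5.
Rolling without slipping gives ω = v/R, so the total kinetic energy is ½Mv² + ½Iω² = ½(1+k)Mv² = (3/4)Mv².
The vertical drop is h = L sinθ = 5.74 × sin27.7° = 2.668 m.
Energy conservation: Mgh = (3/4)Mv², so v = √(2gh/(1+k)) = √(2 × 9.81 × 2.668 / 1.5) ≈ 5.91 m/s.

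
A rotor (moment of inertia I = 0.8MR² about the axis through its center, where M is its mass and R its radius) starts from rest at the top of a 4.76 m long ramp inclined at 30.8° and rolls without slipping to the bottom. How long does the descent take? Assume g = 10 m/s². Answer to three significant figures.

The moment of inertia is 0.8MR², giving k ≡ I/(MR²) = 0.8.
Translational: Mg sinθ − f = Ma. Rotational about the CM: fR = Iα = kMRa, so f = kMa.
Hence a = g sinθ/(1+k) = 10×sin30.8°/1.8 = 2.845 m/s².
With constant a from rest, t = √(2L/a) = √(2·4.76/2.845) ≈ 1.83 s.

t ≈ 1.83 s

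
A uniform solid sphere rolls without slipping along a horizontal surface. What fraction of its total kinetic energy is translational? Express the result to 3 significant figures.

Here I = (2/5)MR², so the shape factor k = I/(MR²) = 0.4.
With ω = v/R, KE_trans = ½Mv² and KE_rot = ½Iω² = ½kMv², so KE_total = ½(1+k)Mv².
The translational fraction is therefore 1/(1+k) = 1/1.4 ≈ 0.714.

fraction ≈ 0.714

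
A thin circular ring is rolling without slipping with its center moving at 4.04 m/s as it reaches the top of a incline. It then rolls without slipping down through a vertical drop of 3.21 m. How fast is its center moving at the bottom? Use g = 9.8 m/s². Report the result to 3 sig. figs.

v ≈ 6.91 m/s

The moment of inertia is MR², giving k ≡ I/(MR²) = 1.
Rolling without slipping gives ω = v/R, so the total kinetic energy is ½Mv² + ½Iω² = ½(1+k)Mv² = Mv².
Energy conservation: Mv₀² + Mgh = Mv², so v² = v₀² + 2gh/(1+k).
v = √(4.04² + 2×9.8×3.21/2) = √47.78 ≈ 6.91 m/s.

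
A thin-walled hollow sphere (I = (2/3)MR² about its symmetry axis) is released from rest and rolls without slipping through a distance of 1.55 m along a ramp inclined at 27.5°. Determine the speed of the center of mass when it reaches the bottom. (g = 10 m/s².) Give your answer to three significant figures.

With I = (2/3)MR², the ratio k = I/(MR²) is 2/3.
The rolling condition ω = v/R makes the rotational term ½I(v/R)² = ½kMv², so KE_total = ½(1+k)Mv² = (5/6)Mv².
The vertical drop is h = L sinθ = 1.55 × sin27.5° = 0.7157 m.
Energy conservation: Mgh = (5/6)Mv², so v = √(2gh/(1+k)) = √(2 × 10 × 0.7157 / 1.667) ≈ 2.93 m/s.

v ≈ 2.93 m/s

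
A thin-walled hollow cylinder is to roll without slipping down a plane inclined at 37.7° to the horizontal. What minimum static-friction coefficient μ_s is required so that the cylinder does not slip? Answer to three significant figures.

μ_min ≈ 0.386

With I = MR², the ratio k = I/(MR²) is 1.
Along the incline Mg sinθ − f = Ma, and torque about the center fR = Iα = kMR²(a/R) gives f = kMa.
These give a = g sinθ/(1+k) and the required friction f = kMg sinθ/(1+k).
With N = Mg cosθ, the no-slip condition f ≤ μN gives μ_min = f/N = k tanθ/(1+k).
μ_min = 1 × tan37.7° / 2 ≈ 0.386.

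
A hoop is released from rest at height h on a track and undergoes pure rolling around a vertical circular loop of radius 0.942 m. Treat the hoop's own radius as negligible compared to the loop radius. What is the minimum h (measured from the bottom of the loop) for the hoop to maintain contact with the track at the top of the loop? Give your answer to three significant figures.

h_min ≈ 2.83 m

Here I = MR², so the shape factor k = I/(MR²) = 1.
At the top of the loop, the minimum-contact condition is Mg = Mv_top²/r, so v_top² = gr.
With ω = v/R, the kinetic energy at speed v is ½(1+k)Mv² = Mv².
Energy conservation from release (height h) to the top (height 2r): Mgh = Mg(2r) + M·gr.
Thus h_min = 2r + (1+k)r/2 = r(2 + 2/2) = 0.942 × 3 ≈ 2.83 m.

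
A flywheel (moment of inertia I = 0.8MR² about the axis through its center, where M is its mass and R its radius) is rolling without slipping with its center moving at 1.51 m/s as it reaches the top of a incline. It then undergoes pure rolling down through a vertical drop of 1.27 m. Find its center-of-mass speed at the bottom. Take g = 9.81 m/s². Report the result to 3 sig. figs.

v ≈ 4.02 m/s

For this body I = 0.8MR², i.e. k = I/(MR²) = 0.8.
The rolling condition ω = v/R makes the rotational term ½I(v/R)² = ½kMv², so KE_total = ½(1+k)Mv² = (9/10)Mv².
Conserving energy between top and bottom: (9/10)Mv² = (9/10)Mv₀² + Mgh, hence v² = v₀² + 2gh/(1+k).
v = √(1.51² + 2×9.81×1.27/1.8) = √16.12 ≈ 4.02 m/s.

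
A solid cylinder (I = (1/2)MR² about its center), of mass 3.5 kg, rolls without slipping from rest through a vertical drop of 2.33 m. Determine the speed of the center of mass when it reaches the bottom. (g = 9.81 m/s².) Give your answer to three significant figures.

Here I = (1/2)MR², so the shape factor k = I/(MR²) = 0.5.
The rolling condition ω = v/R makes the rotational term ½I(v/R)² = ½kMv², so KE_total = ½(1+k)Mv² = (3/4)Mv².
Energy conservation: Mgh = (3/4)Mv², so v = √(2gh/(1+k)) = √(2 × 9.81 × 2.33 / 1.5) ≈ 5.52 m/s.

v ≈ 5.52 m/s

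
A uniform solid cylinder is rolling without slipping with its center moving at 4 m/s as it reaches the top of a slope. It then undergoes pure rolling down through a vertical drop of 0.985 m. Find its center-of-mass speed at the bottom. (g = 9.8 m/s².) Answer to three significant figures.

v ≈ 5.37 m/s

For this body I = (1/2)MR², i.e. k = I/(MR²) = 0.5.
Since it rolls without slipping, ω = v/R and KE = ½Mv² + ½Iω² = ½(1+k)Mv² = (3/4)Mv².
Conserving energy between top and bottom: (3/4)Mv² = (3/4)Mv₀² + Mgh, hence v² = v₀² + 2gh/(1+k).
v = √(4² + 2×9.8×0.985/1.5) = √28.87 ≈ 5.37 m/s.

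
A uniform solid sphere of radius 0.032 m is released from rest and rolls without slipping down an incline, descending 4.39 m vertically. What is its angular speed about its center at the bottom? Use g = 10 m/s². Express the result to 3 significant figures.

ω ≈ 247 rad/s

Here I = (2/5)MR², so the shape factor k = I/(MR²) = 0.4.
Since it rolls without slipping, ω = v/R and KE = ½Mv² + ½Iω² = ½(1+k)Mv² = (7/10)Mv².
Energy conservation Mgh = ½(1+k)Mv² gives v = √(2gh/(1+k)) = √(2 × 10 × 4.39 / 1.4) = 7.919 m/s.
Then ω = v/R = 7.919 / 0.032 ≈ 247 rad/s.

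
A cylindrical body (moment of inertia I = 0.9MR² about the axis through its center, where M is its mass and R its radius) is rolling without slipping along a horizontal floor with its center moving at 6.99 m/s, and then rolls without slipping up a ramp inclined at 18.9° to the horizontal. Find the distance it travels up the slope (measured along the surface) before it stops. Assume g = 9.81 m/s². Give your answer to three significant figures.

d ≈ 14.6 m

With I = 0.9MR², the ratio k = I/(MR²) is 0.9.
The rolling condition ω = v/R makes the rotational term ½I(v/R)² = ½kMv², so KE_total = ½(1+k)Mv² = (19/20)Mv².
Setting this equal to Mgh gives the vertical rise h = (1+k)v₀²/(2g) = 1.9×6.99²/(2×9.81) = 4.732 m.
The distance along the slope is d = h/sinθ = 4.732/sin18.9° ≈ 14.6 m.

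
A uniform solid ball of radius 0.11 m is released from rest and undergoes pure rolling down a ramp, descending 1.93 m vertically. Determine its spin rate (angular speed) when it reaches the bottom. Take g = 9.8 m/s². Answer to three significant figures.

ω ≈ 47.3 rad/s

For this body I = (2/5)MR², i.e. k = I/(MR²) = 0.4.
Since it rolls without slipping, ω = v/R and KE = ½Mv² + ½Iω² = ½(1+k)Mv² = (7/10)Mv².
Energy conservation Mgh = ½(1+k)Mv² gives v = √(2gh/(1+k)) = √(2 × 9.8 × 1.93 / 1.4) = 5.198 m/s.
Then ω = v/R = 5.198 / 0.11 ≈ 47.3 rad/s.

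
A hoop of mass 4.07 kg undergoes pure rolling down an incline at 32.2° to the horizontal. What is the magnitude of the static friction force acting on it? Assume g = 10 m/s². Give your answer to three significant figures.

For this body I = MR², i.e. k = I/(MR²) = 1.
Translational: Mg sinθ − f = Ma. Rotational about the CM: fR = Iα = kMRa, so f = kMa.
Combining, a = g sinθ/(1+k) and f = kMa = kMg sinθ/(1+k).
f = 1 × 4.07 × 10 × sin32.2° / 2 ≈ 10.8 N.

f ≈ 10.8 N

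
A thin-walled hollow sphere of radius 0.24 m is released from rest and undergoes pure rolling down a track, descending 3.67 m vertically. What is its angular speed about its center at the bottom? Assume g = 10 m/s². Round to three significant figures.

Here I = (2/3)MR², so the shape factor k = I/(MR²) = 2/3.
Since it rolls without slipping, ω = v/R and KE = ½Mv² + ½Iω² = ½(1+k)Mv² = (5/6)Mv².
Energy conservation Mgh = ½(1+k)Mv² gives v = √(2gh/(1+k)) = √(2 × 10 × 3.67 / 1.667) = 6.636 m/s.
The angular speed follows from ω = v/R = 6.636/0.24 ≈ 27.7 rad/s.

ω ≈ 27.7 rad/s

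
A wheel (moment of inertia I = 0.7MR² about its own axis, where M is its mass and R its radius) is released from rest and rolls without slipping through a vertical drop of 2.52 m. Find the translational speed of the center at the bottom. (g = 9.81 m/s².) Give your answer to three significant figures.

v ≈ 5.39 m/s

For this body I = 0.7MR², i.e. k = I/(MR²) = 0.7.
The rolling condition ω = v/R makes the rotational term ½I(v/R)² = ½kMv², so KE_total = ½(1+k)Mv² = (17/20)Mv².
Setting Mgh = (17/20)Mv² gives v = √(2gh/(1+k)) = √(2·9.81·2.52/1.7) ≈ 5.39 m/s.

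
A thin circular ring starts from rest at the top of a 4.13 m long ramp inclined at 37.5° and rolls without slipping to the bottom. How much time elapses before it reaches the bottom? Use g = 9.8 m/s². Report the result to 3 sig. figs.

Here I = MR², so the shape factor k = I/(MR²) = 1.
Newton's second law down the slope: Mg sinθ − f = Ma. The torque equation fR = Iα (with α = a/R) gives f = kMa.
Hence a = g sinθ/(1+k) = 9.8×sin37.5°/2 = 2.983 m/s².
With constant a from rest, t = √(2L/a) = √(2·4.13/2.983) ≈ 1.66 s.

t ≈ 1.66 s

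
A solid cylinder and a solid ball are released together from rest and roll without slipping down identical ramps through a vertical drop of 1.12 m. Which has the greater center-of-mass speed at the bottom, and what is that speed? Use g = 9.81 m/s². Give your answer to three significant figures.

the solid ball, at v ≈ 3.96 m/s

For rolling without slipping, Mgh = ½(1+k)Mv² where k = I/(MR²), so v = √(2gh/(1+k)).
Solid cylinder: k = 0.5, giving v = √(2×9.81×1.12/1.5) = 3.827 m/s.
Solid ball: k = 0.4, giving v = √(2×9.81×1.12/1.4) = 3.962 m/s.
The smaller k wins: the solid ball, at ≈ 3.96 m/s.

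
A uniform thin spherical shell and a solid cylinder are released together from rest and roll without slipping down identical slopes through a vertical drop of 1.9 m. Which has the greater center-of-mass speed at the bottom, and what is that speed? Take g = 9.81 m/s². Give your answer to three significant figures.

the solid cylinder, at v ≈ 4.99 m/s

For rolling without slipping, Mgh = ½(1+k)Mv² where k = I/(MR²), so v = √(2gh/(1+k)).
Uniform thin spherical shell: k = 2/3, giving v = √(2×9.81×1.9/1.667) = 4.729 m/s.
Solid cylinder: k = 0.5, giving v = √(2×9.81×1.9/1.5) = 4.985 m/s.
The smaller k wins: the solid cylinder, at ≈ 4.99 m/s.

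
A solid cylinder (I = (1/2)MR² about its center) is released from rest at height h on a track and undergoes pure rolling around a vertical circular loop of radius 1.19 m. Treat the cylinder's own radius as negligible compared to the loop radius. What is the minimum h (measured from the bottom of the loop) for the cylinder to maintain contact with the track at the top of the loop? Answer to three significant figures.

For this body I = (1/2)MR², i.e. k = I/(MR²) = 0.5.
At the top, contact is just lost when gravity alone supplies the centripetal force: Mg = Mv_top²/r, i.e. v_top² = gr.
With ω = v/R, the kinetic energy at speed v is ½(1+k)Mv² = (3/4)Mv².
Energy conservation from release (height h) to the top (height 2r): Mgh = Mg(2r) + (3/4)M·gr.
Thus h_min = 2r + (1+k)r/2 = r(2 + 1.5/2) = 1.19 × 2.75 ≈ 3.27 m.

h_min ≈ 3.27 m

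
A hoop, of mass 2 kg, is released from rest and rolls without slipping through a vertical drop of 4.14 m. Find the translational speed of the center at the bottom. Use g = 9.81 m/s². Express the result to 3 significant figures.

v ≈ 6.37 m/s

With I = MR², the ratio k = I/(MR²) is 1.
Pure rolling means v = ωR; then KE = ½Mv² + ½I(v/R)² = ½(1+k)Mv² = Mv².
Energy conservation: Mgh = Mv², so v = √(2gh/(1+k)) = √(2 × 9.81 × 4.14 / 2) ≈ 6.37 m/s.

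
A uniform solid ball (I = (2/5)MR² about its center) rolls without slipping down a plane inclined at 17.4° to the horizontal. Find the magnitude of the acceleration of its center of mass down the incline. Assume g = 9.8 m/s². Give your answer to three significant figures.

a ≈ 2.09 m/s²

With I = (2/5)MR², the ratio k = I/(MR²) is 0.4.
Newton's second law down the slope: Mg sinθ − f = Ma. The torque equation fR = Iα (with α = a/R) gives f = kMa.
Eliminating f: Mg sinθ = (1+k)Ma, so a = g sinθ/(1+k) = 9.8 × sin17.4° / 1.4 ≈ 2.09 m/s².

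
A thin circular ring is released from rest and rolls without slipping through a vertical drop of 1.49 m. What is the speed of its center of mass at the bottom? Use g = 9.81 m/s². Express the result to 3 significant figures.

v ≈ 3.82 m/s

The moment of inertia is MR², giving k ≡ I/(MR²) = 1.
Pure rolling means v = ωR; then KE = ½Mv² + ½I(v/R)² = ½(1+k)Mv² = Mv².
Setting Mgh = Mv² gives v = √(2gh/(1+k)) = √(2·9.81·1.49/2) ≈ 3.82 m/s.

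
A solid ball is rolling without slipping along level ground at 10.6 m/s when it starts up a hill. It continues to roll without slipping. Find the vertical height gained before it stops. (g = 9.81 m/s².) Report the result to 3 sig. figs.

h ≈ 8.02 m

With I = (2/5)MR², the ratio k = I/(MR²) is 0.4.
Pure rolling means v = ωR; then KE = ½Mv² + ½I(v/R)² = ½(1+k)Mv² = (7/10)Mv².
At the top the kinetic energy is zero, so (7/10)Mv₀² = Mgh.
Thus h = (1+k)v₀²/(2g) = 1.4 × 10.6² / (2 × 9.81) ≈ 8.02 m.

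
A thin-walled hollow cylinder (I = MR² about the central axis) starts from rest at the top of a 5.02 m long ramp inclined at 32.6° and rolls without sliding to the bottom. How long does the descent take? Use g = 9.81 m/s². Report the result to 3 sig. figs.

t ≈ 1.95 s

For this body I = MR², i.e. k = I/(MR²) = 1.
Newton's second law down the slope: Mg sinθ − f = Ma. The torque equation fR = Iα (with α = a/R) gives f = kMa.
Hence a = g sinθ/(1+k) = 9.81×sin32.6°/2 = 2.643 m/s².
Starting from rest, L = ½at², so t = √(2L/a) = √(2×5.02/2.643) ≈ 1.95 s.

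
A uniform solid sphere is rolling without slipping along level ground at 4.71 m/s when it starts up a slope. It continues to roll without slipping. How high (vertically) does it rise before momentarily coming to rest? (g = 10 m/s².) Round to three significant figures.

The moment of inertia is (2/5)MR², giving k ≡ I/(MR²) = 0.4.
The rolling condition ω = v/R makes the rotational term ½I(v/R)² = ½kMv², so KE_total = ½(1+k)Mv² = (7/10)Mv².
All of this converts to potential energy at the highest point: (7/10)Mv₀² = Mgh.
Thus h = (1+k)v₀²/(2g) = 1.4 × 4.71² / (2 × 10) ≈ 1.55 m.

h ≈ 1.55 m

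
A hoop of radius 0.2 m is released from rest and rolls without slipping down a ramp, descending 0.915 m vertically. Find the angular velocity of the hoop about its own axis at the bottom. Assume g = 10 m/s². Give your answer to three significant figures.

With I = MR², the ratio k = I/(MR²) is 1.
Rolling without slipping gives ω = v/R, so the total kinetic energy is ½Mv² + ½Iω² = ½(1+k)Mv² = Mv².
Energy conservation Mgh = ½(1+k)Mv² gives v = √(2gh/(1+k)) = √(2 × 10 × 0.915 / 2) = 3.025 m/s.
The angular speed follows from ω = v/R = 3.025/0.2 ≈ 15.1 rad/s.

ω ≈ 15.1 rad/s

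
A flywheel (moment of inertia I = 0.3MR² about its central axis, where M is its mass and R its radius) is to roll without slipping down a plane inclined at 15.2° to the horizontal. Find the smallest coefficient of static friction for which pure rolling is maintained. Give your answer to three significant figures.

μ_min ≈ 0.0627

Here I = 0.3MR², so the shape factor k = I/(MR²) = 0.3.
Newton's second law down the slope: Mg sinθ − f = Ma. The torque equation fR = Iα (with α = a/R) gives f = kMa.
These give a = g sinθ/(1+k) and the required friction f = kMg sinθ/(1+k).
The normal force is N = Mg cosθ, so μ_min = f/N = k tanθ/(1+k).
μ_min = 0.3 × tan15.2° / 1.3 ≈ 0.0627.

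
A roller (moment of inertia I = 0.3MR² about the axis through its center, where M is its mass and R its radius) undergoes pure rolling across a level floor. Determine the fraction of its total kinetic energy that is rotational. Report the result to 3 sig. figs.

The moment of inertia is 0.3MR², giving k ≡ I/(MR²) = 0.3.
With ω = v/R, KE_trans = ½Mv² and KE_rot = ½Iω² = ½kMv², so KE_total = ½(1+k)Mv².
The rotational fraction is therefore k/(1+k) = 0.3/1.3 ≈ 0.231.

fraction ≈ 0.231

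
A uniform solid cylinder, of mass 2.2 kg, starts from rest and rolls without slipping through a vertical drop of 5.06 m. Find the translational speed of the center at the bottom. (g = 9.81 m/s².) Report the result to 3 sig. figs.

The moment of inertia is (1/2)MR², giving k ≡ I/(MR²) = 0.5.
Rolling without slipping gives ω = v/R, so the total kinetic energy is ½Mv² + ½Iω² = ½(1+k)Mv² = (3/4)Mv².
Setting Mgh = (3/4)Mv² gives v = √(2gh/(1+k)) = √(2·9.81·5.06/1.5) ≈ 8.14 m/s.

v ≈ 8.14 m/s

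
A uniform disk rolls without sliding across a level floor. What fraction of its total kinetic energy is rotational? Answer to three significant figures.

With I = (1/2)MR², the ratio k = I/(MR²) is 0.5.
Since ω = v/R, the translational part is ½Mv² and the rotational part is ½I(v/R)² = ½kMv²; the total is ½(1+k)Mv².
The rotational fraction is therefore k/(1+k) = 0.5/1.5 ≈ 0.333.

fraction ≈ 0.333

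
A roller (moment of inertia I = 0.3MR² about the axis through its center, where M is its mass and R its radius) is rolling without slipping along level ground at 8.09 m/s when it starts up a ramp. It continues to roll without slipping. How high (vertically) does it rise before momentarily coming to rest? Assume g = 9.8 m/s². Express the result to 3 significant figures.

h ≈ 4.34 m

For this body I = 0.3MR², i.e. k = I/(MR²) = 0.3.
The rolling condition ω = v/R makes the rotational term ½I(v/R)² = ½kMv², so KE_total = ½(1+k)Mv² = (13/20)Mv².
At the top the kinetic energy is zero, so (13/20)Mv₀² = Mgh.
Thus h = (1+k)v₀²/(2g) = 1.3 × 8.09² / (2 × 9.8) ≈ 4.34 m.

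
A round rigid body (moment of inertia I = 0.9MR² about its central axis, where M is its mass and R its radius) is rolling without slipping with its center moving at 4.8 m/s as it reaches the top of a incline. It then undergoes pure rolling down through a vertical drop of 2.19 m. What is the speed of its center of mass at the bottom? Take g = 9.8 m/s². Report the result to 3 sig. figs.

v ≈ 6.76 m/s

For this body I = 0.9MR², i.e. k = I/(MR²) = 0.9.
Rolling without slipping gives ω = v/R, so the total kinetic energy is ½Mv² + ½Iω² = ½(1+k)Mv² = (19/20)Mv².
Conserving energy between top and bottom: (19/20)Mv² = (19/20)Mv₀² + Mgh, hence v² = v₀² + 2gh/(1+k).
v = √(4.8² + 2×9.8×2.19/1.9) = √45.63 ≈ 6.76 m/s.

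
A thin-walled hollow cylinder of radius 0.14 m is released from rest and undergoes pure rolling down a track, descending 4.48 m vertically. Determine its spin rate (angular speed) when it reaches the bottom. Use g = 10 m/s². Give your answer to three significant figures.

With I = MR², the ratio k = I/(MR²) is 1.
Pure rolling means v = ωR; then KE = ½Mv² + ½I(v/R)² = ½(1+k)Mv² = Mv².
Energy conservation Mgh = ½(1+k)Mv² gives v = √(2gh/(1+k)) = √(2 × 10 × 4.48 / 2) = 6.693 m/s.
The angular speed follows from ω = v/R = 6.693/0.14 ≈ 47.8 rad/s.

ω ≈ 47.8 rad/s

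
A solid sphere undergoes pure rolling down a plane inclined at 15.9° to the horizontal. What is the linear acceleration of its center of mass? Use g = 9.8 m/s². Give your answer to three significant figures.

The moment of inertia is (2/5)MR², giving k ≡ I/(MR²) = 0.4.
Newton's second law down the slope: Mg sinθ − f = Ma. The torque equation fR = Iα (with α = a/R) gives f = kMa.
Eliminating f: Mg sinθ = (1+k)Ma, so a = g sinθ/(1+k) = 9.8 × sin15.9° / 1.4 ≈ 1.92 m/s².

a ≈ 1.92 m/s²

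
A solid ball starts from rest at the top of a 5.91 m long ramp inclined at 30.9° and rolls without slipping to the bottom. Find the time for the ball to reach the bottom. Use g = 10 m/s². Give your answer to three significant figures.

Here I = (2/5)MR², so the shape factor k = I/(MR²) = 0.4.
Translational: Mg sinθ − f = Ma. Rotational about the CM: fR = Iα = kMRa, so f = kMa.
Hence a = g sinθ/(1+k) = 10×sin30.9°/1.4 = 3.668 m/s².
With constant a from rest, t = √(2L/a) = √(2·5.91/3.668) ≈ 1.80 s.

t ≈ 1.80 s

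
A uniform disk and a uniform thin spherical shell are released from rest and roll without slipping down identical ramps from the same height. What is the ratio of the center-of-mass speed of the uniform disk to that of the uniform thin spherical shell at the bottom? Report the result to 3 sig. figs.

v_ratio ≈ 1.05

Each satisfies Mgh = ½(1+k)Mv² with k = I/(MR²), so v ∝ 1/√(1+k).
For the uniform disk k = 0.5; for the uniform thin spherical shell k = 2/3.
v₁/v₂ = √((1+k₂)/(1+k₁)) = √(1.667/1.5) ≈ 1.05.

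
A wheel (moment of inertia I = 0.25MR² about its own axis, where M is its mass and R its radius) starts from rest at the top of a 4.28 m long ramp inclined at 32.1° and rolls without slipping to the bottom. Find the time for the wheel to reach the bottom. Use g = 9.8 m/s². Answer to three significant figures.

Here I = 0.25MR², so the shape factor k = I/(MR²) = 0.25.
Translational: Mg sinθ − f = Ma. Rotational about the CM: fR = Iα = kMRa, so f = kMa.
Hence a = g sinθ/(1+k) = 9.8×sin32.1°/1.25 = 4.166 m/s².
With constant a from rest, t = √(2L/a) = √(2·4.28/4.166) ≈ 1.43 s.

t ≈ 1.43 s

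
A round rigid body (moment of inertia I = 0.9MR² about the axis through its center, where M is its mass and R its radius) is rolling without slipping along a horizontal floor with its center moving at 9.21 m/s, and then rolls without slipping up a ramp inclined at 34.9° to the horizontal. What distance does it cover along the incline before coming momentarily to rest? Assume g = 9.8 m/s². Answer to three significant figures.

Here I = 0.9MR², so the shape factor k = I/(MR²) = 0.9.
Since it rolls without slipping, ω = v/R and KE = ½Mv² + ½Iω² = ½(1+k)Mv² = (19/20)Mv².
Setting this equal to Mgh gives the vertical rise h = (1+k)v₀²/(2g) = 1.9×9.21²/(2×9.8) = 8.223 m.
Along the incline, d = h/sinθ = 8.223/sin34.9° ≈ 14.4 m.

d ≈ 14.4 m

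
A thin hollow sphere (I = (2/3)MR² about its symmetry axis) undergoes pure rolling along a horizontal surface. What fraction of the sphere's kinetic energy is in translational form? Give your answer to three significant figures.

With I = (2/3)MR², the ratio k = I/(MR²) is 2/3.
Since ω = v/R, the translational part is ½Mv² and the rotational part is ½I(v/R)² = ½kMv²; the total is ½(1+k)Mv².
The translational fraction is therefore 1/(1+k) = 1/1.667 ≈ 0.600.

fraction ≈ 0.600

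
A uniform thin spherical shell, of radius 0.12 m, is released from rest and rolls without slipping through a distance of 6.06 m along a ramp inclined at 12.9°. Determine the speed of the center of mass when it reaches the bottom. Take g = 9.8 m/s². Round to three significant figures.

v ≈ 3.99 m/s

Here I = (2/3)MR², so the shape factor k = I/(MR²) = 2/3.
Pure rolling means v = ωR; then KE = ½Mv² + ½I(v/R)² = ½(1+k)Mv² = (5/6)Mv².
The vertical drop is h = L sinθ = 6.06 × sin12.9° = 1.353 m.
Setting Mgh = (5/6)Mv² gives v = √(2gh/(1+k)) = √(2·9.8·1.353/1.667) ≈ 3.99 m/s.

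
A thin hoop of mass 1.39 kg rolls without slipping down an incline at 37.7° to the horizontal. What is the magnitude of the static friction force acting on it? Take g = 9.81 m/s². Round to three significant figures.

With I = MR², the ratio k = I/(MR²) is 1.
Newton's second law down the slope: Mg sinθ − f = Ma. The torque equation fR = Iα (with α = a/R) gives f = kMa.
Combining, a = g sinθ/(1+k) and f = kMa = kMg sinθ/(1+k).
f = 1 × 1.39 × 9.81 × sin37.7° / 2 ≈ 4.17 N.

f ≈ 4.17 N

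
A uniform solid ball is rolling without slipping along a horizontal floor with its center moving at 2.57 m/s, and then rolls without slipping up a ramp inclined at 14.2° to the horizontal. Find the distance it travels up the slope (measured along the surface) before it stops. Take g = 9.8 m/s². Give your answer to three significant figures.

For this body I = (2/5)MR², i.e. k = I/(MR²) = 0.4.
Pure rolling means v = ωR; then KE = ½Mv² + ½I(v/R)² = ½(1+k)Mv² = (7/10)Mv².
Setting this equal to Mgh gives the vertical rise h = (1+k)v₀²/(2g) = 1.4×2.57²/(2×9.8) = 0.4718 m.
The distance along the slope is d = h/sinθ = 0.4718/sin14.2° ≈ 1.92 m.

d ≈ 1.92 m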